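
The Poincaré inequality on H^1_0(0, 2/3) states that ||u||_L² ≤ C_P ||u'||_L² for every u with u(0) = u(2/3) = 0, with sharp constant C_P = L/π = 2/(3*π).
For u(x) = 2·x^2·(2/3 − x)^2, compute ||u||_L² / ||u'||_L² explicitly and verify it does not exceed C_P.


||u||_L² / ||u'||_L² = sqrt(3)/9 < C_P = 2/(3*π).

u(x) = 2·x^2·(2/3 − x)^2, so u'(x) = 8*x*(3*x - 2)*(3*x - 1)/9.
u(x) = 2·x^2·(2/3 − x)^2 vanishes at x = 0 and x = 2/3, so u ∈ H^1_0(0, 2/3). Differentiate via the product rule and integrate the resulting polynomials term by term.
  ∫_0^2/3 u² dx = ∫_0^2/3 (4*x^8 - 32*x^7/3 + 32*x^6/3 - 128*x^5/27 + 64*x^4/81) dx. Term by term:
    ∫_0^2/3 4*x^8 dx = 2048/177147;  ∫_0^2/3 -32*x^7/3 dx = -1024/19683;  ∫_0^2/3 32*x^6/3 dx = 4096/45927;
    ∫_0^2/3 -128*x^5/27 dx = -4096/59049;  ∫_0^2/3 64*x^4/81 dx = 2048/98415.
  Sum: 2048/177147 − 1024/19683 + 4096/45927 − 4096/59049 + 2048/98415 = 1024/6200145.
  ∫_0^2/3 (u')² dx = ∫_0^2/3 (64*x^6 - 128*x^5 + 832*x^4/9 - 256*x^3/9 + 256*x^2/81) dx. Term by term:
    ∫_0^2/3 64*x^6 dx = 8192/15309;  ∫_0^2/3 -128*x^5 dx = -4096/2187;  ∫_0^2/3 832*x^4/9 dx = 26624/10935;
    ∫_0^2/3 -256*x^3/9 dx = -1024/729;  ∫_0^2/3 256*x^2/81 dx = 2048/6561.
  Sum: 8192/15309 − 4096/2187 + 26624/10935 − 1024/729 + 2048/6561 = 1024/229635.
∫_0^2/3 u² dx = 1024/6200145, so ||u||_L² = 32*sqrt(105)/25515.
∫_0^2/3 (u')² dx = 1024/229635, so ||u'||_L² = 32*sqrt(35)/2835.
Ratio ||u||_L² / ||u'||_L² = sqrt(3)/9.
Sharp Poincaré constant on H^1_0(0, 2/3) is C_P = L/π = 2/(3*π), achieved by sin(3*π/2·x).
A polynomial bump cannot attain the sharp Poincaré constant (only the first sine eigenfunction does), so the ratio is strictly less than C_P, consistent with ||u||_L² ≤ C_P ||u'||_L².


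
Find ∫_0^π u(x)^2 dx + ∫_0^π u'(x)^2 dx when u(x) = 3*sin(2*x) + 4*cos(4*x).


||u||_{H^1(0,π)}^2 = 317*π/2

u'(x) = -16*sin(4*x) + 6*cos(2*x).
Expand u² and (u')² and integrate term by term on (0, π), using: for integers n ≥ 1, ∫_0^π sin²(nx) dx = ∫_0^π cos²(nx) dx = π/2; for n ≠ n', ∫_0^π sin(nx)sin(n'x) dx = ∫_0^π cos(nx)cos(n'x) dx = 0; and by product-to-sum, ∫_0^π sin(nx)cos(n'x) dx = ½∫_0^π [sin((n+n')x) + sin((n−n')x)] dx, which is 0 when n+n' is even and 2n/(n²−n'²) when n+n' is odd (it need not vanish on (0, π)).
  u² squared terms: (3)²·∫sin(2x)² dx = 9·π/2 = 9*π/2;  (4)²·∫cos(4x)² dx = 16·π/2 = 8*π.
  u² cross terms: 2·(3)·(4)·∫sin(2x)·cos(4x) dx = 24·(0) = 0.
  So ∫_0^π u² dx = 9*π/2 + 8*π + 0 = 25*π/2.
  (u')² squared terms: (-16)²·∫sin(4x)² dx = 256·π/2 = 128*π;  (6)²·∫cos(2x)² dx = 36·π/2 = 18*π.
  (u')² cross terms: 2·(-16)·(6)·∫sin(4x)·cos(2x) dx = -192·(0) = 0.
  So ∫_0^π (u')² dx = 128*π + 18*π + 0 = 146*π.
||u||_{H^1}^2 = (25*π/2) + (146*π) = 317*π/2.


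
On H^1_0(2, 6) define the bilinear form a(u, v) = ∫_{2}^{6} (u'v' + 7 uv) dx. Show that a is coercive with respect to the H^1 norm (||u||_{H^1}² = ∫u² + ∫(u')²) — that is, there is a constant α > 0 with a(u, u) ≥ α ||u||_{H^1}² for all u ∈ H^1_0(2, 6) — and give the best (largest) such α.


α = 1

Coercivity of a(·,·) on H^1_0(2, 6) means a(u, u) ≥ α ||u||_{H^1}² for every u ∈ H^1_0.
The interval has length L = 4, and Poincaré/coercivity depend only on L. Here a(u, u) = ∫(u')² + (7)·∫u².
Here c = 7 ≥ 1, so a(u,u) = ∫(u')² + c∫u² ≥ ∫(u')² + ∫u² = ||u||_{H^1}², i.e. α = 1 works. No larger α is possible: a(u,u) ≥ α||u||_{H^1}² means (1−α)∫(u')² ≥ (α−c)∫u², and for the modes u_n = sin(nπ(x−x₀)/L) (x₀ the left endpoint) one has ∫u_n²/∫(u_n')² = (L/(nπ))² → 0, so a(u_n,u_n)/||u_n||_{H^1}² → 1. Hence the optimal constant is α = 1.
Therefore α = 1.


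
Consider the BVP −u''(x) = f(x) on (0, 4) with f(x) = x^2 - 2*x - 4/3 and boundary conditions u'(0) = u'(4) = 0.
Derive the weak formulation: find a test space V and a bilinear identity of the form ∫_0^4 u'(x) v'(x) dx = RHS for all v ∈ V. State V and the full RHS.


V = H^1(0, 4) (no boundary constraint on v; u is determined up to an additive constant); weak form: ∫_0^4 u'v' dx = ∫_0^4 (x^2 - 2*x - 4/3) v dx for all v ∈ V.

Multiply both sides by a test function v and integrate from 0 to 4:
  ∫_0^4 −u''(x) v(x) dx = ∫_0^4 f(x) v(x) dx.
Integrate the LHS by parts once:
  ∫_0^4 −u'' v dx = −[u'(x) v(x)]_0^4 + ∫_0^4 u'(x) v'(x) dx.
Thus ∫_0^4 u'(x) v'(x) dx = ∫_0^4 f(x) v(x) dx + [u'(x) v(x)]_0^4.
Choose V so that boundary terms are either known or forced to vanish.
u has homogeneous Neumann: u'(0) = u'(4) = 0. So [u' v]_0^4 = 0·v(4) − 0·v(0) = 0 for any v; take V = H^1(0, 4).
Weak formulation: find u (satisfying any essential BC) such that ∫_0^4 u'(x) v'(x) dx = ∫_0^4 f v dx for all v ∈ V (homogeneous Neumann, so boundary terms vanish).
Substituting f(x) = x^2 - 2*x - 4/3, the right-hand side is ∫_0^4 (x^2 - 2*x - 4/3) v dx.
Compatibility check (pure Neumann): taking v ≡ 1 ∈ V gives 0 = ∫_0^4 f dx + (0) − (0), i.e. ∫_0^4 f dx must equal u'(0) − u'(4) = 0. Indeed ∫_0^4 (x^2 - 2*x - 4/3) dx = 0, so the data are compatible. The solution is then unique only up to an additive constant (fix it e.g. by requiring ∫_0^4 u dx = 0).


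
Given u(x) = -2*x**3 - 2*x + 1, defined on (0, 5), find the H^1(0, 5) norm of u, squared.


||u||_{H^1}^2 = 1525850/21

The H^1 norm (squared) on an interval (0, L) is
  ||u||_{H^1}^2 = ∫_0^L u(x)^2 dx + ∫_0^L u'(x)^2 dx.
Compute u'(x) = -6*x**2 - 2.
Then u(x)^2 = 4*x**6 + 8*x**4 - 4*x**3 + 4*x**2 - 4*x + 1 and u'(x)^2 = 36*x**4 + 24*x**2 + 4.
Integrate each monomial from 0 to 5 using ∫_0^5 c·x^n dx = c·5^(n+1)/(n+1):
  ∫_0^5 u(x)^2 dx = ∫_0^5 (4*x^6 + 8*x^4 - 4*x^3 + 4*x^2 - 4*x + 1) dx. Term by term:
    ∫_0^5 4*x^6 dx = 312500/7;  ∫_0^5 8*x^4 dx = 5000;  ∫_0^5 -4*x^3 dx = -625;
    ∫_0^5 4*x^2 dx = 500/3;  ∫_0^5 -4*x dx = -50;  ∫_0^5 1 dx = 5.
  Sum: 312500/7 + 5000 − 625 + 500/3 − 50 + 5 = 1031930/21.
  ∫_0^5 u'(x)^2 dx = ∫_0^5 (36*x^4 + 24*x^2 + 4) dx. Term by term:
    ∫_0^5 36*x^4 dx = 22500;  ∫_0^5 24*x^2 dx = 1000;  ∫_0^5 4 dx = 20.
  Sum: 22500 + 1000 + 20 = 23520.
Adding: ||u||_{H^1}^2 = 1031930/21 + 23520 = 1525850/21.


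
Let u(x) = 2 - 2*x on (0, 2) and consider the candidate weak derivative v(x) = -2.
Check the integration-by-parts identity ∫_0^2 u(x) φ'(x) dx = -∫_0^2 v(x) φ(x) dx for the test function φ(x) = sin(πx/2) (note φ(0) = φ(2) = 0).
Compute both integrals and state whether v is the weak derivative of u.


LHS = 8/π, RHS = 8/π. Yes, v = u' weakly.

u(x) = 2 - 2*x, classical derivative u'(x) = -2.
φ(x) = sin(πx/2), so φ'(x) = π*cos(π*x/2)/2.
Note φ(0) = φ(2) = 0, so the boundary term u·φ vanishes.
LHS = ∫_0^2 u(x) φ'(x) dx = ∫_0^2 (-π*x*cos(π*x/2) + π*cos(π*x/2)) dx. Term by term:
  ∫_0^2 π*cos(π*x/2) dx = 0;  ∫_0^2 -π*x*cos(π*x/2) dx = 8/π.
Sum: 0 + 8/π = 8/π.
So LHS = 8/π.
∫_0^2 v(x) φ(x) dx = ∫_0^2 (-2*sin(π*x/2)) dx. Term by term:
  ∫_0^2 -2*sin(π*x/2) dx = -8/π.
So RHS = -∫_0^2 v(x) φ(x) dx = 8/π.
LHS = RHS, so the identity holds for this test φ.
Moreover u is smooth here and v(x) = u'(x) = -2 pointwise, so the identity holds for every test function. Hence v is the weak derivative of u.


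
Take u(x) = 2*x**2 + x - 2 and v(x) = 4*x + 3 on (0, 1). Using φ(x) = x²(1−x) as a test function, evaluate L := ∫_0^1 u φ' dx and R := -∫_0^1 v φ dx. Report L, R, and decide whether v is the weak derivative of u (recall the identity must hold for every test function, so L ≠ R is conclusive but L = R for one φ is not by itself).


LHS = -17/60, RHS = -9/20. No, v is not the weak derivative of u.

u(x) = 2*x**2 + x - 2, classical derivative u'(x) = 4*x + 1.
φ(x) = x²(1−x), so φ'(x) = x*(2 - 3*x).
Note φ(0) = φ(1) = 0, so the boundary term u·φ vanishes.
LHS = ∫_0^1 u(x) φ'(x) dx = ∫_0^1 (-6*x^4 + x^3 + 8*x^2 - 4*x) dx. Term by term:
  ∫_0^1 -6*x^4 dx = -6/5;  ∫_0^1 x^3 dx = 1/4;  ∫_0^1 8*x^2 dx = 8/3;
  ∫_0^1 -4*x dx = -2.
Sum: -6/5 + 1/4 + 8/3 − 2 = -17/60.
So LHS = -17/60.
∫_0^1 v(x) φ(x) dx = ∫_0^1 (-4*x^4 + x^3 + 3*x^2) dx. Term by term:
  ∫_0^1 -4*x^4 dx = -4/5;  ∫_0^1 x^3 dx = 1/4;  ∫_0^1 3*x^2 dx = 1.
Sum: -4/5 + 1/4 + 1 = 9/20.
So RHS = -∫_0^1 v(x) φ(x) dx = -9/20.
LHS − RHS = 1/6 ≠ 0, so the identity fails.
(For a valid weak derivative the identity must hold for EVERY test function, in particular this one. The failure shows v is NOT the weak derivative of u.)
Correct weak derivative would be u'(x) = 4*x + 1.


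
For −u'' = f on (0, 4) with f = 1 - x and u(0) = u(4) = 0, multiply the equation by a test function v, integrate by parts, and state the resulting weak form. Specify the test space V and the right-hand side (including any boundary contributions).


V = H^1_0(0, 4) (so v(0) = v(4) = 0); weak form: ∫_0^4 u'v' dx = ∫_0^4 (1 - x) v dx for all v ∈ V.

Multiply both sides by a test function v and integrate from 0 to 4:
  ∫_0^4 −u''(x) v(x) dx = ∫_0^4 f(x) v(x) dx.
Integrate the LHS by parts once:
  ∫_0^4 −u'' v dx = −[u'(x) v(x)]_0^4 + ∫_0^4 u'(x) v'(x) dx.
Thus ∫_0^4 u'(x) v'(x) dx = ∫_0^4 f(x) v(x) dx + [u'(x) v(x)]_0^4.
Choose V so that boundary terms are either known or forced to vanish.
u is Dirichlet: u(0) = u(4) = 0. Let V = H^1_0(0, 4); then v(0) = v(4) = 0, and [u' v]_0^4 = 0.
Weak formulation: find u (satisfying any essential BC) such that ∫_0^4 u'(x) v'(x) dx = ∫_0^4 f v dx for all v ∈ V.
Substituting f(x) = 1 - x, the right-hand side is ∫_0^4 (1 - x) v dx.


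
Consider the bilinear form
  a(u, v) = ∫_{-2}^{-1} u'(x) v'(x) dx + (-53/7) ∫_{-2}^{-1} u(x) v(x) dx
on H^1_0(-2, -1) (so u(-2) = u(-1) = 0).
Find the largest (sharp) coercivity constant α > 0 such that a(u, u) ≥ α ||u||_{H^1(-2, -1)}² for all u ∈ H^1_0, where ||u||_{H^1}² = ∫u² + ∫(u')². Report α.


α = (-53/7 + π^2)/(1 + π^2)

Coercivity of a(·,·) on H^1_0(-2, -1) means a(u, u) ≥ α ||u||_{H^1}² for every u ∈ H^1_0.
The interval has length L = 1, and Poincaré/coercivity depend only on L. Here a(u, u) = ∫(u')² + (-53/7)·∫u².
Here c = -53/7 < 0 with |c| < (π/L)² = π^2, so coercivity still holds. The condition a(u,u) ≥ α||u||_{H^1}² reads (1−α)∫(u')² ≥ (α−c)∫u². Any admissible α is ≤ 1 (rapidly oscillating u have ∫u²/∫(u')² → 0), and α = 1 would force 0 ≥ (1−c)∫u², impossible since c < 1; so 1−α > 0. By the sharp Poincaré inequality on H^1_0 of an interval of length L, ∫(u')² ≥ (π/L)²∫u² with equality for the first sine mode sin(π(x−x₀)/L) (x₀ the left endpoint), so the inequality holds for all u iff (1−α)(π/L)² ≥ α − c, i.e. α ≤ ((π/L)² + c)/((π/L)² + 1) = (1 + c(L/π)²)/(1 + (L/π)²). (Direct route, valid since c ≤ 0: Poincaré gives c∫u² ≥ c(L/π)²∫(u')², so a(u,u) ≥ (1 + c(L/π)²)∫(u')², while ||u||_{H^1}² ≤ (1 + (L/π)²)∫(u')²; dividing yields the same α.) With (π/L)² = π^2 and c = -53/7, the largest admissible constant is α = ((π/L)² + c)/((π/L)² + 1).
Simplifying, α = (-53/7 + π^2)/(1 + π^2).


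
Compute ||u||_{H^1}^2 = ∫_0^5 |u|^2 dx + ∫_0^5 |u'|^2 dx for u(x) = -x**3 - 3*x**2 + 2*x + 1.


||u||_{H^1}^2 = 1665925/42

The H^1 norm (squared) on an interval (0, L) is
  ||u||_{H^1}^2 = ∫_0^L u(x)^2 dx + ∫_0^L u'(x)^2 dx.
Compute u'(x) = -3*x**2 - 6*x + 2.
Then u(x)^2 = x**6 + 6*x**5 + 5*x**4 - 14*x**3 - 2*x**2 + 4*x + 1 and u'(x)^2 = 9*x**4 + 36*x**3 + 24*x**2 - 24*x + 4.
Integrate each monomial from 0 to 5 using ∫_0^5 c·x^n dx = c·5^(n+1)/(n+1):
  ∫_0^5 u(x)^2 dx = ∫_0^5 (x^6 + 6*x^5 + 5*x^4 - 14*x^3 - 2*x^2 + 4*x + 1) dx. Term by term:
    ∫_0^5 x^6 dx = 78125/7;  ∫_0^5 6*x^5 dx = 15625;  ∫_0^5 5*x^4 dx = 3125;
    ∫_0^5 -14*x^3 dx = -4375/2;  ∫_0^5 -2*x^2 dx = -250/3;  ∫_0^5 4*x dx = 50;
    ∫_0^5 1 dx = 5.
  Sum: 78125/7 + 15625 + 3125 − 4375/2 − 250/3 + 50 + 5 = 1163185/42.
  ∫_0^5 u'(x)^2 dx = ∫_0^5 (9*x^4 + 36*x^3 + 24*x^2 - 24*x + 4) dx. Term by term:
    ∫_0^5 9*x^4 dx = 5625;  ∫_0^5 36*x^3 dx = 5625;  ∫_0^5 24*x^2 dx = 1000;
    ∫_0^5 -24*x dx = -300;  ∫_0^5 4 dx = 20.
  Sum: 5625 + 5625 + 1000 − 300 + 20 = 11970.
Adding: ||u||_{H^1}^2 = 1163185/42 + 11970 = 1665925/42.


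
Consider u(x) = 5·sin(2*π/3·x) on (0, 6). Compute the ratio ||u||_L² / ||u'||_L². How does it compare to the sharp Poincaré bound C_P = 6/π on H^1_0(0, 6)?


||u||_L² / ||u'||_L² = 3/(2*π) < C_P = 6/π.

u(x) = 5·sin(2*π/3·x), so u'(x) = 10*π*cos(2*π*x/3)/3.
Writing u(x) = A·sin(kπx/L) with A = 5 and k = 4, use ∫_0^L sin²(kπx/L) dx = L/2 and ∫_0^L cos²(kπx/L) dx = L/2.
u² = 25·sin²(2*π/3·x) and (u')² = 100*π^2/9·cos²(2*π/3·x), and each of sin², cos² integrates to L/2 = 3 over (0, 6).
∫_0^6 u² dx = 75, so ||u||_L² = 5*sqrt(3).
∫_0^6 (u')² dx = 100*π^2/3, so ||u'||_L² = 10*sqrt(3)*π/3.
Ratio ||u||_L² / ||u'||_L² = 3/(2*π).
Sharp Poincaré constant on H^1_0(0, 6) is C_P = L/π = 6/π, achieved by sin(π/6·x).
This is the k = 4 harmonic; the ratio L/(kπ) is strictly less than C_P = L/π, consistent with the sharp inequality ||u||_L² ≤ C_P ||u'||_L².


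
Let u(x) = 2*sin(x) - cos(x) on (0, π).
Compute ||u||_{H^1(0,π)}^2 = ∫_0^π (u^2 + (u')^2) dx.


||u||_{H^1(0,π)}^2 = 5*π

u'(x) = sin(x) + 2*cos(x).
Expand u² and (u')² and integrate term by term on (0, π), using: for integers n ≥ 1, ∫_0^π sin²(nx) dx = ∫_0^π cos²(nx) dx = π/2; for n ≠ n', ∫_0^π sin(nx)sin(n'x) dx = ∫_0^π cos(nx)cos(n'x) dx = 0; and by product-to-sum, ∫_0^π sin(nx)cos(n'x) dx = ½∫_0^π [sin((n+n')x) + sin((n−n')x)] dx, which is 0 when n+n' is even and 2n/(n²−n'²) when n+n' is odd (it need not vanish on (0, π)).
  u² squared terms: (-1)²·∫cos(x)² dx = 1·π/2 = π/2;  (2)²·∫sin(x)² dx = 4·π/2 = 2*π.
  u² cross terms: 2·(-1)·(2)·∫cos(x)·sin(x) dx = -4·(0) = 0.
  So ∫_0^π u² dx = π/2 + 2*π + 0 = 5*π/2.
  (u')² squared terms: (2)²·∫cos(x)² dx = 4·π/2 = 2*π;  (1)²·∫sin(x)² dx = 1·π/2 = π/2.
  (u')² cross terms: 2·(2)·(1)·∫cos(x)·sin(x) dx = 4·(0) = 0.
  So ∫_0^π (u')² dx = 2*π + π/2 + 0 = 5*π/2.
||u||_{H^1}^2 = (5*π/2) + (5*π/2) = 5*π.


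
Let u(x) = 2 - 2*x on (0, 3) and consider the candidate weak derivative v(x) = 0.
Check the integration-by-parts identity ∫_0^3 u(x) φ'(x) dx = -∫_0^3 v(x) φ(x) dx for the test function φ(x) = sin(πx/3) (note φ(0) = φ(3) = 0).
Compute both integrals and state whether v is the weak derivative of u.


LHS = 12/π, RHS = 0. No, v is not the weak derivative of u.

u(x) = 2 - 2*x, classical derivative u'(x) = -2.
φ(x) = sin(πx/3), so φ'(x) = π*cos(π*x/3)/3.
Note φ(0) = φ(3) = 0, so the boundary term u·φ vanishes.
LHS = ∫_0^3 u(x) φ'(x) dx = ∫_0^3 (-2*π*x*cos(π*x/3)/3 + 2*π*cos(π*x/3)/3) dx. Term by term:
  ∫_0^3 2*π*cos(π*x/3)/3 dx = 0;  ∫_0^3 -2*π*x*cos(π*x/3)/3 dx = 12/π.
Sum: 0 + 12/π = 12/π.
So LHS = 12/π.
∫_0^3 v(x) φ(x) dx = ∫_0^3 (0) dx. Term by term:
  ∫_0^3 0 dx = 0.
So RHS = -∫_0^3 v(x) φ(x) dx = 0.
LHS − RHS = 12/π ≠ 0, so the identity fails.
(For a valid weak derivative the identity must hold for EVERY test function, in particular this one. The failure shows v is NOT the weak derivative of u.)
Correct weak derivative would be u'(x) = -2.


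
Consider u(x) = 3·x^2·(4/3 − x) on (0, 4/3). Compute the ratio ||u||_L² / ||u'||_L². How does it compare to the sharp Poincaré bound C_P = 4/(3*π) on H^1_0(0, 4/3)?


||u||_L² / ||u'||_L² = 2*sqrt(14)/21 < C_P = 4/(3*π).

u(x) = 3·x^2·(4/3 − x), so u'(x) = x*(8 - 9*x).
u(x) = 3·x^2·(4/3 − x) vanishes at x = 0 and x = 4/3, so u ∈ H^1_0(0, 4/3). Differentiate via the product rule and integrate the resulting polynomials term by term.
  ∫_0^4/3 u² dx = ∫_0^4/3 (9*x^6 - 24*x^5 + 16*x^4) dx. Term by term:
    ∫_0^4/3 9*x^6 dx = 16384/1701;  ∫_0^4/3 -24*x^5 dx = -16384/729;  ∫_0^4/3 16*x^4 dx = 16384/1215.
  Sum: 16384/1701 − 16384/729 + 16384/1215 = 16384/25515.
  ∫_0^4/3 (u')² dx = ∫_0^4/3 (81*x^4 - 144*x^3 + 64*x^2) dx. Term by term:
    ∫_0^4/3 81*x^4 dx = 1024/15;  ∫_0^4/3 -144*x^3 dx = -1024/9;  ∫_0^4/3 64*x^2 dx = 4096/81.
  Sum: 1024/15 − 1024/9 + 4096/81 = 2048/405.
∫_0^4/3 u² dx = 16384/25515, so ||u||_L² = 128*sqrt(35)/945.
∫_0^4/3 (u')² dx = 2048/405, so ||u'||_L² = 32*sqrt(10)/45.
Ratio ||u||_L² / ||u'||_L² = 2*sqrt(14)/21.
Sharp Poincaré constant on H^1_0(0, 4/3) is C_P = L/π = 4/(3*π), achieved by sin(3*π/4·x).
A polynomial bump cannot attain the sharp Poincaré constant (only the first sine eigenfunction does), so the ratio is strictly less than C_P, consistent with ||u||_L² ≤ C_P ||u'||_L².


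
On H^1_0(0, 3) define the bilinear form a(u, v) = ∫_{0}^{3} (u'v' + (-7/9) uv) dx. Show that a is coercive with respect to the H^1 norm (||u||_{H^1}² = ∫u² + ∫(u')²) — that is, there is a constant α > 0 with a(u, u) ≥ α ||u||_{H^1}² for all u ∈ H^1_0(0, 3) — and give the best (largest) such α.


α = (-7 + π^2)/(9 + π^2)

Coercivity of a(·,·) on H^1_0(0, 3) means a(u, u) ≥ α ||u||_{H^1}² for every u ∈ H^1_0.
The interval has length L = 3, and Poincaré/coercivity depend only on L. Here a(u, u) = ∫(u')² + (-7/9)·∫u².
Here c = -7/9 < 0 with |c| < (π/L)² = π^2/9, so coercivity still holds. The condition a(u,u) ≥ α||u||_{H^1}² reads (1−α)∫(u')² ≥ (α−c)∫u². Any admissible α is ≤ 1 (rapidly oscillating u have ∫u²/∫(u')² → 0), and α = 1 would force 0 ≥ (1−c)∫u², impossible since c < 1; so 1−α > 0. By the sharp Poincaré inequality on H^1_0 of an interval of length L, ∫(u')² ≥ (π/L)²∫u² with equality for the first sine mode sin(π(x−x₀)/L) (x₀ the left endpoint), so the inequality holds for all u iff (1−α)(π/L)² ≥ α − c, i.e. α ≤ ((π/L)² + c)/((π/L)² + 1) = (1 + c(L/π)²)/(1 + (L/π)²). (Direct route, valid since c ≤ 0: Poincaré gives c∫u² ≥ c(L/π)²∫(u')², so a(u,u) ≥ (1 + c(L/π)²)∫(u')², while ||u||_{H^1}² ≤ (1 + (L/π)²)∫(u')²; dividing yields the same α.) With (π/L)² = π^2/9 and c = -7/9, the largest admissible constant is α = ((π/L)² + c)/((π/L)² + 1).
Simplifying, α = (-7 + π^2)/(9 + π^2).


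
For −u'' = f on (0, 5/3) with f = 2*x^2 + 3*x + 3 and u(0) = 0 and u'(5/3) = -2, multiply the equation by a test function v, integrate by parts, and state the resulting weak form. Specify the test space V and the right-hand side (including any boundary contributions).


V = {v ∈ H^1(0, 5/3) : v(0) = 0} (test functions vanish at x = 0 where u is specified); weak form: ∫_0^5/3 u'v' dx = ∫_0^5/3 (2*x^2 + 3*x + 3) v dx − 2·v(5/3) for all v ∈ V.

Multiply both sides by a test function v and integrate from 0 to 5/3:
  ∫_0^5/3 −u''(x) v(x) dx = ∫_0^5/3 f(x) v(x) dx.
Integrate the LHS by parts once:
  ∫_0^5/3 −u'' v dx = −[u'(x) v(x)]_0^5/3 + ∫_0^5/3 u'(x) v'(x) dx.
Thus ∫_0^5/3 u'(x) v'(x) dx = ∫_0^5/3 f(x) v(x) dx + [u'(x) v(x)]_0^5/3.
Choose V so that boundary terms are either known or forced to vanish.
Mixed BC: u(0) = 0 (Dirichlet) and u'(5/3) = -2 (Neumann). Define V = {v ∈ H^1(0, 5/3) : v(0) = 0}. Then [u' v]_0^5/3 = u'(5/3)·v(5/3) − u'(0)·0 = − 2·v(5/3).
Weak formulation: find u (satisfying any essential BC) such that ∫_0^5/3 u'(x) v'(x) dx = ∫_0^5/3 f v dx − 2·v(5/3) for all v ∈ V (Dirichlet at 0 absorbed into V; Neumann datum at x = 5/3 contributes the boundary term).
Substituting f(x) = 2*x^2 + 3*x + 3, the right-hand side is ∫_0^5/3 (2*x^2 + 3*x + 3) v dx − 2·v(5/3).


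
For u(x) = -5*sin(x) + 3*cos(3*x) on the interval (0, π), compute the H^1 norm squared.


||u||_{H^1(0,π)}^2 = 70*π

u'(x) = -9*sin(3*x) - 5*cos(x).
Expand u² and (u')² and integrate term by term on (0, π), using: for integers n ≥ 1, ∫_0^π sin²(nx) dx = ∫_0^π cos²(nx) dx = π/2; for n ≠ n', ∫_0^π sin(nx)sin(n'x) dx = ∫_0^π cos(nx)cos(n'x) dx = 0; and by product-to-sum, ∫_0^π sin(nx)cos(n'x) dx = ½∫_0^π [sin((n+n')x) + sin((n−n')x)] dx, which is 0 when n+n' is even and 2n/(n²−n'²) when n+n' is odd (it need not vanish on (0, π)).
  u² squared terms: (-5)²·∫sin(x)² dx = 25·π/2 = 25*π/2;  (3)²·∫cos(3x)² dx = 9·π/2 = 9*π/2.
  u² cross terms: 2·(-5)·(3)·∫sin(x)·cos(3x) dx = -30·(0) = 0.
  So ∫_0^π u² dx = 25*π/2 + 9*π/2 + 0 = 17*π.
  (u')² squared terms: (-9)²·∫sin(3x)² dx = 81·π/2 = 81*π/2;  (-5)²·∫cos(x)² dx = 25·π/2 = 25*π/2.
  (u')² cross terms: 2·(-9)·(-5)·∫sin(3x)·cos(x) dx = 90·(0) = 0.
  So ∫_0^π (u')² dx = 81*π/2 + 25*π/2 + 0 = 53*π.
||u||_{H^1}^2 = (17*π) + (53*π) = 70*π.


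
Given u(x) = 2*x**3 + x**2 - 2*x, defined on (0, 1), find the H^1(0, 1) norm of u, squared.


||u||_{H^1}^2 = 704/105

The H^1 norm (squared) on an interval (0, L) is
  ||u||_{H^1}^2 = ∫_0^L u(x)^2 dx + ∫_0^L u'(x)^2 dx.
Compute u'(x) = 6*x**2 + 2*x - 2.
Then u(x)^2 = 4*x**6 + 4*x**5 - 7*x**4 - 4*x**3 + 4*x**2 and u'(x)^2 = 36*x**4 + 24*x**3 - 20*x**2 - 8*x + 4.
Integrate each monomial from 0 to 1 using ∫_0^1 c·x^n dx = c·1^(n+1)/(n+1):
  ∫_0^1 u(x)^2 dx = ∫_0^1 (4*x^6 + 4*x^5 - 7*x^4 - 4*x^3 + 4*x^2) dx. Term by term:
    ∫_0^1 4*x^6 dx = 4/7;  ∫_0^1 4*x^5 dx = 2/3;  ∫_0^1 -7*x^4 dx = -7/5;
    ∫_0^1 -4*x^3 dx = -1;  ∫_0^1 4*x^2 dx = 4/3.
  Sum: 4/7 + 2/3 − 7/5 − 1 + 4/3 = 6/35.
  ∫_0^1 u'(x)^2 dx = ∫_0^1 (36*x^4 + 24*x^3 - 20*x^2 - 8*x + 4) dx. Term by term:
    ∫_0^1 36*x^4 dx = 36/5;  ∫_0^1 24*x^3 dx = 6;  ∫_0^1 -20*x^2 dx = -20/3;
    ∫_0^1 -8*x dx = -4;  ∫_0^1 4 dx = 4.
  Sum: 36/5 + 6 − 20/3 − 4 + 4 = 98/15.
Adding: ||u||_{H^1}^2 = 6/35 + 98/15 = 704/105.


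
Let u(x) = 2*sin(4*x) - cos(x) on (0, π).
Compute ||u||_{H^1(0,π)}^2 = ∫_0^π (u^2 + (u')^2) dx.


||u||_{H^1(0,π)}^2 = -64/15 + 35*π

u'(x) = sin(x) + 8*cos(4*x).
Expand u² and (u')² and integrate term by term on (0, π), using: for integers n ≥ 1, ∫_0^π sin²(nx) dx = ∫_0^π cos²(nx) dx = π/2; for n ≠ n', ∫_0^π sin(nx)sin(n'x) dx = ∫_0^π cos(nx)cos(n'x) dx = 0; and by product-to-sum, ∫_0^π sin(nx)cos(n'x) dx = ½∫_0^π [sin((n+n')x) + sin((n−n')x)] dx, which is 0 when n+n' is even and 2n/(n²−n'²) when n+n' is odd (it need not vanish on (0, π)).
  u² squared terms: (-1)²·∫cos(x)² dx = 1·π/2 = π/2;  (2)²·∫sin(4x)² dx = 4·π/2 = 2*π.
  u² cross terms: 2·(-1)·(2)·∫cos(x)·sin(4x) dx = -4·(8/15) = -32/15.
  So ∫_0^π u² dx = π/2 + 2*π − 32/15 = -32/15 + 5*π/2.
  (u')² squared terms: (8)²·∫cos(4x)² dx = 64·π/2 = 32*π;  (1)²·∫sin(x)² dx = 1·π/2 = π/2.
  (u')² cross terms: 2·(8)·(1)·∫cos(4x)·sin(x) dx = 16·(-2/15) = -32/15.
  So ∫_0^π (u')² dx = 32*π + π/2 − 32/15 = -32/15 + 65*π/2.
||u||_{H^1}^2 = (-32/15 + 5*π/2) + (-32/15 + 65*π/2) = -64/15 + 35*π.


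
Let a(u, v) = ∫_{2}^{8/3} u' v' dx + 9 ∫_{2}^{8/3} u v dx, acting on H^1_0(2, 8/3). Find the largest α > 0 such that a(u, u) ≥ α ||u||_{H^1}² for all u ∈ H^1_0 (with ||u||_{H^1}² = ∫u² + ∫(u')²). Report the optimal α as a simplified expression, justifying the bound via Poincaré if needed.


α = 1

Coercivity of a(·,·) on H^1_0(2, 8/3) means a(u, u) ≥ α ||u||_{H^1}² for every u ∈ H^1_0.
The interval has length L = 2/3, and Poincaré/coercivity depend only on L. Here a(u, u) = ∫(u')² + (9)·∫u².
Here c = 9 ≥ 1, so a(u,u) = ∫(u')² + c∫u² ≥ ∫(u')² + ∫u² = ||u||_{H^1}², i.e. α = 1 works. No larger α is possible: a(u,u) ≥ α||u||_{H^1}² means (1−α)∫(u')² ≥ (α−c)∫u², and for the modes u_n = sin(nπ(x−x₀)/L) (x₀ the left endpoint) one has ∫u_n²/∫(u_n')² = (L/(nπ))² → 0, so a(u_n,u_n)/||u_n||_{H^1}² → 1. Hence the optimal constant is α = 1.
Therefore α = 1.


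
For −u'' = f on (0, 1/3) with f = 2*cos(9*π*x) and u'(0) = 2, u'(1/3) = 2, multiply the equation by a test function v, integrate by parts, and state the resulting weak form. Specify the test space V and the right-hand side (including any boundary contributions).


V = H^1(0, 1/3) (v unrestricted at boundary; u is determined up to an additive constant); weak form: ∫_0^1/3 u'v' dx = ∫_0^1/3 (2*cos(9*π*x)) v dx + 2·v(1/3) − 2·v(0) for all v ∈ V.

Multiply both sides by a test function v and integrate from 0 to 1/3:
  ∫_0^1/3 −u''(x) v(x) dx = ∫_0^1/3 f(x) v(x) dx.
Integrate the LHS by parts once:
  ∫_0^1/3 −u'' v dx = −[u'(x) v(x)]_0^1/3 + ∫_0^1/3 u'(x) v'(x) dx.
Thus ∫_0^1/3 u'(x) v'(x) dx = ∫_0^1/3 f(x) v(x) dx + [u'(x) v(x)]_0^1/3.
Choose V so that boundary terms are either known or forced to vanish.
u has inhomogeneous Neumann u'(0) = 2, u'(1/3) = 2. [u' v]_0^1/3 = (2)·v(1/3) − (2)·v(0) = 2·v(1/3) − 2·v(0). Take V = H^1(0, 1/3); boundary term becomes part of RHS.
Weak formulation: find u (satisfying any essential BC) such that ∫_0^1/3 u'(x) v'(x) dx = ∫_0^1/3 f v dx + 2·v(1/3) − 2·v(0) for all v ∈ V (Neumann data are natural BCs: they enter the RHS as boundary terms).
Substituting f(x) = 2*cos(9*π*x), the right-hand side is ∫_0^1/3 (2*cos(9*π*x)) v dx + 2·v(1/3) − 2·v(0).
Compatibility check (pure Neumann): taking v ≡ 1 ∈ V gives 0 = ∫_0^1/3 f dx + (2) − (2), i.e. ∫_0^1/3 f dx must equal u'(0) − u'(1/3) = 0. Indeed ∫_0^1/3 (2*cos(9*π*x)) dx = 0, so the data are compatible. The solution is then unique only up to an additive constant (fix it e.g. by requiring ∫_0^1/3 u dx = 0).


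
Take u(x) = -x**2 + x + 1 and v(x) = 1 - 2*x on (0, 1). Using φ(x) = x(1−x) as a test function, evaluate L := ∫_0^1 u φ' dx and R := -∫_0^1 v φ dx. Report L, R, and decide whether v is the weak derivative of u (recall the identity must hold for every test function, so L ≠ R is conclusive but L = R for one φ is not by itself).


LHS = 0, RHS = 0. Yes, v = u' weakly.

u(x) = -x**2 + x + 1, classical derivative u'(x) = 1 - 2*x.
φ(x) = x(1−x), so φ'(x) = 1 - 2*x.
Note φ(0) = φ(1) = 0, so the boundary term u·φ vanishes.
LHS = ∫_0^1 u(x) φ'(x) dx = ∫_0^1 (2*x^3 - 3*x^2 - x + 1) dx. Term by term:
  ∫_0^1 2*x^3 dx = 1/2;  ∫_0^1 -3*x^2 dx = -1;  ∫_0^1 -x dx = -1/2;
  ∫_0^1 1 dx = 1.
Sum: 1/2 − 1 − 1/2 + 1 = 0.
So LHS = 0.
∫_0^1 v(x) φ(x) dx = ∫_0^1 (2*x^3 - 3*x^2 + x) dx. Term by term:
  ∫_0^1 2*x^3 dx = 1/2;  ∫_0^1 -3*x^2 dx = -1;  ∫_0^1 x dx = 1/2.
Sum: 1/2 − 1 + 1/2 = 0.
So RHS = -∫_0^1 v(x) φ(x) dx = 0.
LHS = RHS, so the identity holds for this test φ.
Moreover u is smooth here and v(x) = u'(x) = 1 - 2*x pointwise, so the identity holds for every test function. Hence v is the weak derivative of u.


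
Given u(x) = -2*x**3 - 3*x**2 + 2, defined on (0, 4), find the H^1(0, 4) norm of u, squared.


||u||_{H^1}^2 = 219760/7

The H^1 norm (squared) on an interval (0, L) is
  ||u||_{H^1}^2 = ∫_0^L u(x)^2 dx + ∫_0^L u'(x)^2 dx.
Compute u'(x) = -6*x**2 - 6*x.
Then u(x)^2 = 4*x**6 + 12*x**5 + 9*x**4 - 8*x**3 - 12*x**2 + 4 and u'(x)^2 = 36*x**4 + 72*x**3 + 36*x**2.
Integrate each monomial from 0 to 4 using ∫_0^4 c·x^n dx = c·4^(n+1)/(n+1):
  ∫_0^4 u(x)^2 dx = ∫_0^4 (4*x^6 + 12*x^5 + 9*x^4 - 8*x^3 - 12*x^2 + 4) dx. Term by term:
    ∫_0^4 4*x^6 dx = 65536/7;  ∫_0^4 12*x^5 dx = 8192;  ∫_0^4 9*x^4 dx = 9216/5;
    ∫_0^4 -8*x^3 dx = -512;  ∫_0^4 -12*x^2 dx = -256;  ∫_0^4 4 dx = 16.
  Sum: 65536/7 + 8192 + 9216/5 − 512 − 256 + 16 = 652592/35.
  ∫_0^4 u'(x)^2 dx = ∫_0^4 (36*x^4 + 72*x^3 + 36*x^2) dx. Term by term:
    ∫_0^4 36*x^4 dx = 36864/5;  ∫_0^4 72*x^3 dx = 4608;  ∫_0^4 36*x^2 dx = 768.
  Sum: 36864/5 + 4608 + 768 = 63744/5.
Adding: ||u||_{H^1}^2 = 652592/35 + 63744/5 = 219760/7.


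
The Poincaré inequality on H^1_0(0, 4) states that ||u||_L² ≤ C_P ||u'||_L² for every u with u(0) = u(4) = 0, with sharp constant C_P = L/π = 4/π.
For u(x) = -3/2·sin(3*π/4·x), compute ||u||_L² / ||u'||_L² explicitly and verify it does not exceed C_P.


||u||_L² / ||u'||_L² = 4/(3*π) < C_P = 4/π.

u(x) = -3/2·sin(3*π/4·x), so u'(x) = -9*π*cos(3*π*x/4)/8.
Writing u(x) = A·sin(kπx/L) with A = -3/2 and k = 3, use ∫_0^L sin²(kπx/L) dx = L/2 and ∫_0^L cos²(kπx/L) dx = L/2.
u² = 9/4·sin²(3*π/4·x) and (u')² = 81*π^2/64·cos²(3*π/4·x), and each of sin², cos² integrates to L/2 = 2 over (0, 4).
∫_0^4 u² dx = 9/2, so ||u||_L² = 3*sqrt(2)/2.
∫_0^4 (u')² dx = 81*π^2/32, so ||u'||_L² = 9*sqrt(2)*π/8.
Ratio ||u||_L² / ||u'||_L² = 4/(3*π).
Sharp Poincaré constant on H^1_0(0, 4) is C_P = L/π = 4/π, achieved by sin(π/4·x).
This is the k = 3 harmonic; the ratio L/(kπ) is strictly less than C_P = L/π, consistent with the sharp inequality ||u||_L² ≤ C_P ||u'||_L².


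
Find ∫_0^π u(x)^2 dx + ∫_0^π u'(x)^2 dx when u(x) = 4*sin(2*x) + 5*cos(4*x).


||u||_{H^1(0,π)}^2 = 505*π/2

u'(x) = -20*sin(4*x) + 8*cos(2*x).
Expand u² and (u')² and integrate term by term on (0, π), using: for integers n ≥ 1, ∫_0^π sin²(nx) dx = ∫_0^π cos²(nx) dx = π/2; for n ≠ n', ∫_0^π sin(nx)sin(n'x) dx = ∫_0^π cos(nx)cos(n'x) dx = 0; and by product-to-sum, ∫_0^π sin(nx)cos(n'x) dx = ½∫_0^π [sin((n+n')x) + sin((n−n')x)] dx, which is 0 when n+n' is even and 2n/(n²−n'²) when n+n' is odd (it need not vanish on (0, π)).
  u² squared terms: (4)²·∫sin(2x)² dx = 16·π/2 = 8*π;  (5)²·∫cos(4x)² dx = 25·π/2 = 25*π/2.
  u² cross terms: 2·(4)·(5)·∫sin(2x)·cos(4x) dx = 40·(0) = 0.
  So ∫_0^π u² dx = 8*π + 25*π/2 + 0 = 41*π/2.
  (u')² squared terms: (-20)²·∫sin(4x)² dx = 400·π/2 = 200*π;  (8)²·∫cos(2x)² dx = 64·π/2 = 32*π.
  (u')² cross terms: 2·(-20)·(8)·∫sin(4x)·cos(2x) dx = -320·(0) = 0.
  So ∫_0^π (u')² dx = 200*π + 32*π + 0 = 232*π.
||u||_{H^1}^2 = (41*π/2) + (232*π) = 505*π/2.


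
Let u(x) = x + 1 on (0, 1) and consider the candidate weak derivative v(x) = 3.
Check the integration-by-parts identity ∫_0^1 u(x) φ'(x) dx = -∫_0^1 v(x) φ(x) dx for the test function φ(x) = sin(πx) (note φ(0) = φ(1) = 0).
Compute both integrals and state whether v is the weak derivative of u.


LHS = -2/π, RHS = -6/π. No, v is not the weak derivative of u.

u(x) = x + 1, classical derivative u'(x) = 1.
φ(x) = sin(πx), so φ'(x) = π*cos(π*x).
Note φ(0) = φ(1) = 0, so the boundary term u·φ vanishes.
LHS = ∫_0^1 u(x) φ'(x) dx = ∫_0^1 (π*x*cos(π*x) + π*cos(π*x)) dx. Term by term:
  ∫_0^1 π*cos(π*x) dx = 0;  ∫_0^1 π*x*cos(π*x) dx = -2/π.
Sum: 0 − 2/π = -2/π.
So LHS = -2/π.
∫_0^1 v(x) φ(x) dx = ∫_0^1 (3*sin(π*x)) dx. Term by term:
  ∫_0^1 3*sin(π*x) dx = 6/π.
So RHS = -∫_0^1 v(x) φ(x) dx = -6/π.
LHS − RHS = 4/π ≠ 0, so the identity fails.
(For a valid weak derivative the identity must hold for EVERY test function, in particular this one. The failure shows v is NOT the weak derivative of u.)
Correct weak derivative would be u'(x) = 1.


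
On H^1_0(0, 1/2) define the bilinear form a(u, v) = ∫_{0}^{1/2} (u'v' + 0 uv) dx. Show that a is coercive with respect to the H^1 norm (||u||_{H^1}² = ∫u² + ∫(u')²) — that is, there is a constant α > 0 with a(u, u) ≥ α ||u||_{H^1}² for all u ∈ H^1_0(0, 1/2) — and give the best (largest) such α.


α = 4*π^2/(1 + 4*π^2)

Coercivity of a(·,·) on H^1_0(0, 1/2) means a(u, u) ≥ α ||u||_{H^1}² for every u ∈ H^1_0.
The interval has length L = 1/2, and Poincaré/coercivity depend only on L. Here a(u, u) = ∫(u')² + (0)·∫u².
Here c = 0, so a(u,u) = ∫(u')² alone. The condition a(u,u) ≥ α||u||_{H^1}² reads (1−α)∫(u')² ≥ (α−c)∫u². Any admissible α is ≤ 1 (rapidly oscillating u have ∫u²/∫(u')² → 0), and α = 1 would force 0 ≥ (1−c)∫u², impossible since c < 1; so 1−α > 0. By the sharp Poincaré inequality on H^1_0 of an interval of length L, ∫(u')² ≥ (π/L)²∫u² with equality for the first sine mode sin(π(x−x₀)/L) (x₀ the left endpoint), so the inequality holds for all u iff (1−α)(π/L)² ≥ α − c, i.e. α ≤ ((π/L)² + c)/((π/L)² + 1) = (1 + c(L/π)²)/(1 + (L/π)²). (Direct route, valid since c ≤ 0: Poincaré gives c∫u² ≥ c(L/π)²∫(u')², so a(u,u) ≥ (1 + c(L/π)²)∫(u')², while ||u||_{H^1}² ≤ (1 + (L/π)²)∫(u')²; dividing yields the same α.) With (π/L)² = 4*π^2 and c = 0, the largest admissible constant is α = ((π/L)² + c)/((π/L)² + 1).
Simplifying, α = 4*π^2/(1 + 4*π^2).


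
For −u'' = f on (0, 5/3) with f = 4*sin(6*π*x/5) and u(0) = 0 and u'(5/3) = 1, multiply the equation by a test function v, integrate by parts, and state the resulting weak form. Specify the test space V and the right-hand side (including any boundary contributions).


V = {v ∈ H^1(0, 5/3) : v(0) = 0} (test functions vanish at x = 0 where u is specified); weak form: ∫_0^5/3 u'v' dx = ∫_0^5/3 (4*sin(6*π*x/5)) v dx + v(5/3) for all v ∈ V.

Multiply both sides by a test function v and integrate from 0 to 5/3:
  ∫_0^5/3 −u''(x) v(x) dx = ∫_0^5/3 f(x) v(x) dx.
Integrate the LHS by parts once:
  ∫_0^5/3 −u'' v dx = −[u'(x) v(x)]_0^5/3 + ∫_0^5/3 u'(x) v'(x) dx.
Thus ∫_0^5/3 u'(x) v'(x) dx = ∫_0^5/3 f(x) v(x) dx + [u'(x) v(x)]_0^5/3.
Choose V so that boundary terms are either known or forced to vanish.
Mixed BC: u(0) = 0 (Dirichlet) and u'(5/3) = 1 (Neumann). Define V = {v ∈ H^1(0, 5/3) : v(0) = 0}. Then [u' v]_0^5/3 = u'(5/3)·v(5/3) − u'(0)·0 = v(5/3).
Weak formulation: find u (satisfying any essential BC) such that ∫_0^5/3 u'(x) v'(x) dx = ∫_0^5/3 f v dx + v(5/3) for all v ∈ V (Dirichlet at 0 absorbed into V; Neumann datum at x = 5/3 contributes the boundary term).
Substituting f(x) = 4*sin(6*π*x/5), the right-hand side is ∫_0^5/3 (4*sin(6*π*x/5)) v dx + v(5/3).


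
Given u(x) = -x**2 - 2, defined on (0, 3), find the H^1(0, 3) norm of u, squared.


||u||_{H^1}^2 = 663/5

The H^1 norm (squared) on an interval (0, L) is
  ||u||_{H^1}^2 = ∫_0^L u(x)^2 dx + ∫_0^L u'(x)^2 dx.
Compute u'(x) = -2*x.
Then u(x)^2 = x**4 + 4*x**2 + 4 and u'(x)^2 = 4*x**2.
Integrate each monomial from 0 to 3 using ∫_0^3 c·x^n dx = c·3^(n+1)/(n+1):
  ∫_0^3 u(x)^2 dx = ∫_0^3 (x^4 + 4*x^2 + 4) dx. Term by term:
    ∫_0^3 x^4 dx = 243/5;  ∫_0^3 4*x^2 dx = 36;  ∫_0^3 4 dx = 12.
  Sum: 243/5 + 36 + 12 = 483/5.
  ∫_0^3 u'(x)^2 dx = ∫_0^3 (4*x^2) dx. Term by term:
    ∫_0^3 4*x^2 dx = 36.
Adding: ||u||_{H^1}^2 = 483/5 + 36 = 663/5.


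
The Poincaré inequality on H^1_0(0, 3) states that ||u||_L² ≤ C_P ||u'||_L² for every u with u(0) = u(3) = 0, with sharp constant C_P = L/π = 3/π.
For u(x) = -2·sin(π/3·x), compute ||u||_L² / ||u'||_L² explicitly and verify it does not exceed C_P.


||u||_L² / ||u'||_L² = 3/π = C_P.

u(x) = -2·sin(π/3·x), so u'(x) = -2*π*cos(π*x/3)/3.
Writing u(x) = A·sin(kπx/L) with A = -2 and k = 1, use ∫_0^L sin²(kπx/L) dx = L/2 and ∫_0^L cos²(kπx/L) dx = L/2.
u² = 4·sin²(π/3·x) and (u')² = 4*π^2/9·cos²(π/3·x), and each of sin², cos² integrates to L/2 = 3/2 over (0, 3).
∫_0^3 u² dx = 6, so ||u||_L² = sqrt(6).
∫_0^3 (u')² dx = 2*π^2/3, so ||u'||_L² = sqrt(6)*π/3.
Ratio ||u||_L² / ||u'||_L² = 3/π.
Sharp Poincaré constant on H^1_0(0, 3) is C_P = L/π = 3/π, achieved by sin(π/3·x).
This is the k = 1 eigenfunction (up to amplitude), so the ratio equals the sharp Poincaré constant exactly.


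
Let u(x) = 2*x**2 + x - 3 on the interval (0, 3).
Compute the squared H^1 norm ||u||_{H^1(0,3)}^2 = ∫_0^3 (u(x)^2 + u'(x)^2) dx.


||u||_{H^1}^2 = 1797/5

The H^1 norm (squared) on an interval (0, L) is
  ||u||_{H^1}^2 = ∫_0^L u(x)^2 dx + ∫_0^L u'(x)^2 dx.
Compute u'(x) = 4*x + 1.
Then u(x)^2 = 4*x**4 + 4*x**3 - 11*x**2 - 6*x + 9 and u'(x)^2 = 16*x**2 + 8*x + 1.
Integrate each monomial from 0 to 3 using ∫_0^3 c·x^n dx = c·3^(n+1)/(n+1):
  ∫_0^3 u(x)^2 dx = ∫_0^3 (4*x^4 + 4*x^3 - 11*x^2 - 6*x + 9) dx. Term by term:
    ∫_0^3 4*x^4 dx = 972/5;  ∫_0^3 4*x^3 dx = 81;  ∫_0^3 -11*x^2 dx = -99;
    ∫_0^3 -6*x dx = -27;  ∫_0^3 9 dx = 27.
  Sum: 972/5 + 81 − 99 − 27 + 27 = 882/5.
  ∫_0^3 u'(x)^2 dx = ∫_0^3 (16*x^2 + 8*x + 1) dx. Term by term:
    ∫_0^3 16*x^2 dx = 144;  ∫_0^3 8*x dx = 36;  ∫_0^3 1 dx = 3.
  Sum: 144 + 36 + 3 = 183.
Adding: ||u||_{H^1}^2 = 882/5 + 183 = 1797/5.


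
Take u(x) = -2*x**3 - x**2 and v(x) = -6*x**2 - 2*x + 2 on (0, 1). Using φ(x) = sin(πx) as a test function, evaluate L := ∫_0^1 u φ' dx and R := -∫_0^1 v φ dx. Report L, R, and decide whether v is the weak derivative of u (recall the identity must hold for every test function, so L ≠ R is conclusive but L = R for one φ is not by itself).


LHS = -24/π^3 + 8/π, RHS = -24/π^3 + 4/π. No, v is not the weak derivative of u.

u(x) = -2*x**3 - x**2, classical derivative u'(x) = -6*x**2 - 2*x.
φ(x) = sin(πx), so φ'(x) = π*cos(π*x).
Note φ(0) = φ(1) = 0, so the boundary term u·φ vanishes.
LHS = ∫_0^1 u(x) φ'(x) dx = ∫_0^1 (-2*π*x^3*cos(π*x) - π*x^2*cos(π*x)) dx. Term by term:
  ∫_0^1 -π*x^2*cos(π*x) dx = 2/π;  ∫_0^1 -2*π*x^3*cos(π*x) dx = -24/π^3 + 6/π.
Sum: 2/π + -24/π^3 + 6/π = -24/π^3 + 8/π.
So LHS = -24/π^3 + 8/π.
∫_0^1 v(x) φ(x) dx = ∫_0^1 (-6*x^2*sin(π*x) - 2*x*sin(π*x) + 2*sin(π*x)) dx. Term by term:
  ∫_0^1 2*sin(π*x) dx = 4/π;  ∫_0^1 -6*x^2*sin(π*x) dx = -6/π + 24/π^3;  ∫_0^1 -2*x*sin(π*x) dx = -2/π.
Sum: 4/π + -6/π + 24/π^3 − 2/π = -4/π + 24/π^3.
So RHS = -∫_0^1 v(x) φ(x) dx = -24/π^3 + 4/π.
LHS − RHS = 4/π ≠ 0, so the identity fails.
(For a valid weak derivative the identity must hold for EVERY test function, in particular this one. The failure shows v is NOT the weak derivative of u.)
Correct weak derivative would be u'(x) = -6*x**2 - 2*x.


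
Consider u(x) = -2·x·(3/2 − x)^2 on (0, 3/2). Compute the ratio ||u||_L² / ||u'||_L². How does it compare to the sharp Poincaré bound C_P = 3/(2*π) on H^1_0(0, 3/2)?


||u||_L² / ||u'||_L² = 3*sqrt(14)/28 < C_P = 3/(2*π).

u(x) = -2·x·(3/2 − x)^2, so u'(x) = 3*(1 - 2*x)*(x - 3/2).
u(x) = -2·x·(3/2 − x)^2 vanishes at x = 0 and x = 3/2, so u ∈ H^1_0(0, 3/2). Differentiate via the product rule and integrate the resulting polynomials term by term.
  ∫_0^3/2 u² dx = ∫_0^3/2 (4*x^6 - 24*x^5 + 54*x^4 - 54*x^3 + 81*x^2/4) dx. Term by term:
    ∫_0^3/2 4*x^6 dx = 2187/224;  ∫_0^3/2 -24*x^5 dx = -729/16;  ∫_0^3/2 54*x^4 dx = 6561/80;
    ∫_0^3/2 -54*x^3 dx = -2187/32;  ∫_0^3/2 81*x^2/4 dx = 729/32.
  Sum: 2187/224 − 729/16 + 6561/80 − 2187/32 + 729/32 = 729/1120.
  ∫_0^3/2 (u')² dx = ∫_0^3/2 (36*x^4 - 144*x^3 + 198*x^2 - 108*x + 81/4) dx. Term by term:
    ∫_0^3/2 36*x^4 dx = 2187/40;  ∫_0^3/2 -144*x^3 dx = -729/4;  ∫_0^3/2 198*x^2 dx = 891/4;
    ∫_0^3/2 -108*x dx = -243/2;  ∫_0^3/2 81/4 dx = 243/8.
  Sum: 2187/40 − 729/4 + 891/4 − 243/2 + 243/8 = 81/20.
∫_0^3/2 u² dx = 729/1120, so ||u||_L² = 27*sqrt(70)/280.
∫_0^3/2 (u')² dx = 81/20, so ||u'||_L² = 9*sqrt(5)/10.
Ratio ||u||_L² / ||u'||_L² = 3*sqrt(14)/28.
Sharp Poincaré constant on H^1_0(0, 3/2) is C_P = L/π = 3/(2*π), achieved by sin(2*π/3·x).
A polynomial bump cannot attain the sharp Poincaré constant (only the first sine eigenfunction does), so the ratio is strictly less than C_P, consistent with ||u||_L² ≤ C_P ||u'||_L².


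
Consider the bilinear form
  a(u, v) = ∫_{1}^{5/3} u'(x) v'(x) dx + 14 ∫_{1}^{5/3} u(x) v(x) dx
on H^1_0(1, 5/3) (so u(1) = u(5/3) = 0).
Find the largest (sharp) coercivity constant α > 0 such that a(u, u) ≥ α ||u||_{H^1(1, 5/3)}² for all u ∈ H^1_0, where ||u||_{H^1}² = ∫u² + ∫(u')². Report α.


α = 1

Coercivity of a(·,·) on H^1_0(1, 5/3) means a(u, u) ≥ α ||u||_{H^1}² for every u ∈ H^1_0.
The interval has length L = 2/3, and Poincaré/coercivity depend only on L. Here a(u, u) = ∫(u')² + (14)·∫u².
Here c = 14 ≥ 1, so a(u,u) = ∫(u')² + c∫u² ≥ ∫(u')² + ∫u² = ||u||_{H^1}², i.e. α = 1 works. No larger α is possible: a(u,u) ≥ α||u||_{H^1}² means (1−α)∫(u')² ≥ (α−c)∫u², and for the modes u_n = sin(nπ(x−x₀)/L) (x₀ the left endpoint) one has ∫u_n²/∫(u_n')² = (L/(nπ))² → 0, so a(u_n,u_n)/||u_n||_{H^1}² → 1. Hence the optimal constant is α = 1.
Therefore α = 1.
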